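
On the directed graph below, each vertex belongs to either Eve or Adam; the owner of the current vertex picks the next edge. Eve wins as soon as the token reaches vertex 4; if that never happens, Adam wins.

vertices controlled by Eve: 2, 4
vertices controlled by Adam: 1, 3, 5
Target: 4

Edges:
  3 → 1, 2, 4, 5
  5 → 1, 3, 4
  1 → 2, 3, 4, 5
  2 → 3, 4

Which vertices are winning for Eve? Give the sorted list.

2, 4

A0 = {4}
A1: add {2} — 2 (Eve) has 2→4.
A2 = A1; e.g. 1 (Adam) can still go to 3. Fixed point.
Eve's winning region = {2, 4}.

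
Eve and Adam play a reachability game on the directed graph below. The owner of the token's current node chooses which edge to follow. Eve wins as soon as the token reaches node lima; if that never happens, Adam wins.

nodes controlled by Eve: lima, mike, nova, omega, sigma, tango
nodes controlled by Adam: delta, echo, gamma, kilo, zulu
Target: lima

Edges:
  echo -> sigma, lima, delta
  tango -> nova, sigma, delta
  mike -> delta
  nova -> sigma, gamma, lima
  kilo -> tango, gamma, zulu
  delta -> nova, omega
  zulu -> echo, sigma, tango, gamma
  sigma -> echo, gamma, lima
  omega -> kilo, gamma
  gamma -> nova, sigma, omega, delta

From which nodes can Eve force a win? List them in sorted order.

A0 = {lima}
A1: add {nova, sigma} — nova (Eve) has nova→lima; sigma (Eve) has sigma→lima.
A2: add {tango} — tango (Eve) has tango→nova.
A3 = A2; e.g. kilo (Adam) can still go to gamma. Fixed point.
Eve's winning region = {lima, nova, sigma, tango}.

lima, nova, sigma, tango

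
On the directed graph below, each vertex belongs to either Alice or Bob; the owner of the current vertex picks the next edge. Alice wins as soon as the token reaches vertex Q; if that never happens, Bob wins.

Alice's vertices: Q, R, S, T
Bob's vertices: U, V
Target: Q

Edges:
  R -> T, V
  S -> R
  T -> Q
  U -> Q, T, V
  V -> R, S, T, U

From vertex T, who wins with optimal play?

Alice

A0 = {Q}
A1: add {T} — T (Alice) has T→Q.
T ∈ A1, so Alice can force the target.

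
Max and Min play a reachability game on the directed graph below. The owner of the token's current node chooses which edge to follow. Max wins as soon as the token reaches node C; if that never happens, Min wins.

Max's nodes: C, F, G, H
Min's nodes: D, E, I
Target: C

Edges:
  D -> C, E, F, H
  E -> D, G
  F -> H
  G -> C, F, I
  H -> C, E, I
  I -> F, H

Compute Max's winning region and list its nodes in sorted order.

C, F, G, H, I

A0 = {C}
A1: add {G, H} — G (Max) has G→C; H (Max) has H→C.
A2: add {F} — F (Max) has F→H.
A3: add {I} — I (Min): all of {F, H} already in.
A4 = A3; e.g. D (Min) can still go to E. Fixed point.
Max's winning region = {C, F, G, H, I}.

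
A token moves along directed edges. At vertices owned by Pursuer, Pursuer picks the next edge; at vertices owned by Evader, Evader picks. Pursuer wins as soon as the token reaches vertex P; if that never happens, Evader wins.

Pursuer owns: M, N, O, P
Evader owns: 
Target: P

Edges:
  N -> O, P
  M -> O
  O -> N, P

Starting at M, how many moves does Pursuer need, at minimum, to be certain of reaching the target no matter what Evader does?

A0 = {P}
A1: add {N, O} — N (Pursuer) has N→P; O (Pursuer) has O→P.
A2: add {M} — M (Pursuer) has M→O.
A2 = all vertices. Fixed point.
M enters the attractor at level 2, so Pursuer can force the target in 2 moves from there.

2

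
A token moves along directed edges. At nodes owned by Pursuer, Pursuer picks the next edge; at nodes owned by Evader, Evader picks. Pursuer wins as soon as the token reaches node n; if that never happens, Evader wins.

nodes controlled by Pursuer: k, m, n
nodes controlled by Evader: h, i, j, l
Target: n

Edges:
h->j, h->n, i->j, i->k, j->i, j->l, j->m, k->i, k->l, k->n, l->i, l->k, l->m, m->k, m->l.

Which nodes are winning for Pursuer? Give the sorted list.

k, m, n

A0 = {n}
A1: add {k} — k (Pursuer) has k→n.
A2: add {m} — m (Pursuer) has m→k.
A3 = A2; e.g. h (Evader) can still go to j. Fixed point.
Pursuer's winning region = {k, m, n}.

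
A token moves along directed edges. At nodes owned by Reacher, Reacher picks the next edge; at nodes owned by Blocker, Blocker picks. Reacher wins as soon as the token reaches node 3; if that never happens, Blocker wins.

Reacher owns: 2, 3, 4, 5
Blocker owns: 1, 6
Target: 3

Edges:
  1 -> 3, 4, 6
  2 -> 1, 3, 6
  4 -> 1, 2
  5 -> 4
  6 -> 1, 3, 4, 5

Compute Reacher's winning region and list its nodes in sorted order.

2, 3, 4, 5

A0 = {3}
A1: add {2} — 2 (Reacher) has 2→3.
A2: add {4} — 4 (Reacher) has 4→2.
A3: add {5} — 5 (Reacher) has 5→4.
A4 = A3; e.g. 1 (Blocker) can still go to 6. Fixed point.
Reacher's winning region = {2, 3, 4, 5}.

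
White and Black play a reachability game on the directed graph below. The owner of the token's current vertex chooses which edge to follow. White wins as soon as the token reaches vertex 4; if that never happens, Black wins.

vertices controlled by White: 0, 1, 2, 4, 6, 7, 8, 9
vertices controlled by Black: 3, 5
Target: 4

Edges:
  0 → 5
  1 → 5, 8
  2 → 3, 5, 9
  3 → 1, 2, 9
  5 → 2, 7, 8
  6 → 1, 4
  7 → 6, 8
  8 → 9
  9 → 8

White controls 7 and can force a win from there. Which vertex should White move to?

6

A0 = {4}
A1: add {6} — 6 (White) has 6→4.
A2: add {7} — 7 (White) has 7→6.
A3 = A2; e.g. 0 (White) has no edge into A2. Fixed point.
From 7, successor 6 is in the attractor (rank 1); the other successor 8 is not.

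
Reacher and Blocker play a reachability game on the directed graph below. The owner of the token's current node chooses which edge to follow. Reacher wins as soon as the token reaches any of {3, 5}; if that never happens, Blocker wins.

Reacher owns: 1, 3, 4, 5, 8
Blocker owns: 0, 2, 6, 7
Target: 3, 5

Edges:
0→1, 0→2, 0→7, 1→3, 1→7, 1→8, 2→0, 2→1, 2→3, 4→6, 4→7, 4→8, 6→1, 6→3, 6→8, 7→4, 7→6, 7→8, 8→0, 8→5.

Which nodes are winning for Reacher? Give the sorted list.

1, 3, 4, 5, 6, 7, 8

A0 = {3, 5}
A1: add {1, 8} — 1 (Reacher) has 1→3; 8 (Reacher) has 8→5.
A2: add {4, 6} — 4 (Reacher) has 4→8; 6 (Blocker): all of {1, 3, 8} already in.
A3: add {7} — 7 (Blocker): all of {4, 6, 8} already in.
A4 = A3; e.g. 0 (Blocker) can still go to 2. Fixed point.
Reacher's winning region = {1, 3, 4, 5, 6, 7, 8}.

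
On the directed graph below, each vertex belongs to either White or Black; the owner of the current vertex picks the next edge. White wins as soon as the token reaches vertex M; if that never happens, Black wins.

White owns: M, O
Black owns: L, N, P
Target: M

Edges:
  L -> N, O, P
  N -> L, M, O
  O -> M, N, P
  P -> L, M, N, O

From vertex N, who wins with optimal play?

A0 = {M}
A1: add {O} — O (White) has O→M.
A2 = A1; e.g. L (Black) can still go to N. Fixed point.
N never enters the attractor, so Black can avoid the target forever.

Black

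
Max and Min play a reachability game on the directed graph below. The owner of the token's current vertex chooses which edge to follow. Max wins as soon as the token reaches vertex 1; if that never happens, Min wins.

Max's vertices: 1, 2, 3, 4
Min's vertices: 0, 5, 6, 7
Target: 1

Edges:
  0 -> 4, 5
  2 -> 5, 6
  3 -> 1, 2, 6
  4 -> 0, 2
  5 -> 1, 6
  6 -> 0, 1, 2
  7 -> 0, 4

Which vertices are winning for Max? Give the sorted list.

A0 = {1}
A1: add {3} — 3 (Max) has 3→1.
A2 = A1; e.g. 0 (Min) can still go to 4. Fixed point.
Max's winning region = {1, 3}.

1, 3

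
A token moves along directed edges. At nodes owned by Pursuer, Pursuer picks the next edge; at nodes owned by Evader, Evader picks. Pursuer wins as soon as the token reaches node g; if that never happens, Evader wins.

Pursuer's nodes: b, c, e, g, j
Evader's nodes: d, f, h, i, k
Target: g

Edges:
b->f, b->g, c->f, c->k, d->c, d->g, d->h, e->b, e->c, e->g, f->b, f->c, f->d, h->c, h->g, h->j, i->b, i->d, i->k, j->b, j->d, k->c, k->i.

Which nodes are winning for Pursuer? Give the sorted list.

A0 = {g}
A1: add {b, e} — b (Pursuer) has b→g; e (Pursuer) has e→g.
A2: add {j} — j (Pursuer) has j→b.
A3 = A2; e.g. c (Pursuer) has no edge into A2. Fixed point.
Pursuer's winning region = {b, e, g, j}.

b, e, g, j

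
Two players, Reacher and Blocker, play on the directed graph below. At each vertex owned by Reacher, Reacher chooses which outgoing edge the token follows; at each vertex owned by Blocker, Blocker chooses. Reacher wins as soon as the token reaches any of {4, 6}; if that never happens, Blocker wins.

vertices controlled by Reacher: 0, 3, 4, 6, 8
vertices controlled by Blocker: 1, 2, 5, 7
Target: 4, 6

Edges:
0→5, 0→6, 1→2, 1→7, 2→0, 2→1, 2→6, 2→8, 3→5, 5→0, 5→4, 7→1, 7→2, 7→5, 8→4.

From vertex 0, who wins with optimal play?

A0 = {4, 6}
A1: add {0, 8} — 0 (Reacher) has 0→6; 8 (Reacher) has 8→4.
0 ∈ A1, so Reacher can force the target.

Reacher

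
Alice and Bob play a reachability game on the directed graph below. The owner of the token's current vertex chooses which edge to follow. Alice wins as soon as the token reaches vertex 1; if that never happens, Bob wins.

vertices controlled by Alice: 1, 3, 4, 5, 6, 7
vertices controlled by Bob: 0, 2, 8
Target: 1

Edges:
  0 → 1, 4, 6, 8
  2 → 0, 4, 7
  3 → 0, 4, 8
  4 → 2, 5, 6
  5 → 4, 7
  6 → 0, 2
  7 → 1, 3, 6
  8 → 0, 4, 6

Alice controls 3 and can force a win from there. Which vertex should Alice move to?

A0 = {1}
A1: add {7} — 7 (Alice) has 7→1.
A2: add {5} — 5 (Alice) has 5→7.
A3: add {4} — 4 (Alice) has 4→5.
A4: add {3} — 3 (Alice) has 3→4.
A5 = A4; e.g. 0 (Bob) can still go to 6. Fixed point.
From 3, successor 4 is in the attractor (rank 3); the other successors 0, 8 are not.

4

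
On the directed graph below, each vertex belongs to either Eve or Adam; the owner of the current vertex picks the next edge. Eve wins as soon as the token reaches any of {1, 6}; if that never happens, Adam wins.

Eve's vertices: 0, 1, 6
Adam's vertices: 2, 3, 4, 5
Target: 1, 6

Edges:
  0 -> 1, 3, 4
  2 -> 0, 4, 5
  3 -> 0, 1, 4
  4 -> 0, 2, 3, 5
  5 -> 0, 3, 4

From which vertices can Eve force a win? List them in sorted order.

0, 1, 6

A0 = {1, 6}
A1: add {0} — 0 (Eve) has 0→1.
A2 = A1; e.g. 2 (Adam) can still go to 4. Fixed point.
Eve's winning region = {0, 1, 6}.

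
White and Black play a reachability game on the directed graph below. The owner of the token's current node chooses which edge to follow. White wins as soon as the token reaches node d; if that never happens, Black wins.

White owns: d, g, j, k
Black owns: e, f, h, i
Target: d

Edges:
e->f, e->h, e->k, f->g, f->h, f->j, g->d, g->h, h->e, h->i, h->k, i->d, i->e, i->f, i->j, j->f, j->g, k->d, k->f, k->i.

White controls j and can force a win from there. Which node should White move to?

g

A0 = {d}
A1: add {g, k} — g (White) has g→d; k (White) has k→d.
A2: add {j} — j (White) has j→g.
A3 = A2; e.g. e (Black) can still go to f. Fixed point.
From j, successor g is in the attractor (rank 1); the other successor f is not.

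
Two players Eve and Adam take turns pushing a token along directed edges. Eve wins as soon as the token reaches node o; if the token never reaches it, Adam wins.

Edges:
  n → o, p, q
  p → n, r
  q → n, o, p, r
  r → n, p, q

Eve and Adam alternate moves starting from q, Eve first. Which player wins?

Track states (vertex, player-to-move).
A0 = {(o,Eve), (o,Adam)}
A1: add {(n,Eve), (q,Eve)}.
(q,Eve) ∈ A1 ⇒ Eve forces the target.

Eve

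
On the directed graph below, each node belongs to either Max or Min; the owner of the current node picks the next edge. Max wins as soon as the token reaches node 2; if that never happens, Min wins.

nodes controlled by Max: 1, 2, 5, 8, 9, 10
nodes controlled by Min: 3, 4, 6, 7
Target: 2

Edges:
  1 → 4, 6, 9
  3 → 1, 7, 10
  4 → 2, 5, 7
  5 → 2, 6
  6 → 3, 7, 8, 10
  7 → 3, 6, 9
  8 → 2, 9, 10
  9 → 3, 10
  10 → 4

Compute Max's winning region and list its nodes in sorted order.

2, 5, 8

A0 = {2}
A1: add {5, 8} — 5 (Max) has 5→2; 8 (Max) has 8→2.
A2 = A1; e.g. 1 (Max) has no edge into A1. Fixed point.
Max's winning region = {2, 5, 8}.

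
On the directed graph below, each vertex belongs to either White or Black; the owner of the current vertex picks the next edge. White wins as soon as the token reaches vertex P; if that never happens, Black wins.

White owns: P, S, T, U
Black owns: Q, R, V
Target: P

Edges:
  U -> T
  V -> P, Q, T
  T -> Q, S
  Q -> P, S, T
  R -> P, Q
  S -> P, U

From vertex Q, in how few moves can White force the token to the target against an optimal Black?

A0 = {P}
A1: add {S} — S (White) has S→P.
A2: add {T} — T (White) has T→S.
A3: add {Q, U} — Q (Black): all of {P, S, T} already in; U (White) has U→T.
Q enters the attractor at level 3, so White can force the target in 3 moves from there.

3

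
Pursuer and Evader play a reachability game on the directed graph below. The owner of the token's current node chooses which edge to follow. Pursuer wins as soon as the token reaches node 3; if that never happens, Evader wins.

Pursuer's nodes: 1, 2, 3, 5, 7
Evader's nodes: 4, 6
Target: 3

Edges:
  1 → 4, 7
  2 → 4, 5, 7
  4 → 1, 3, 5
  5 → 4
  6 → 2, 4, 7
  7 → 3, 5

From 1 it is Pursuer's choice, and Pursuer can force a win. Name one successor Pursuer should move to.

7

A0 = {3}
A1: add {7} — 7 (Pursuer) has 7→3.
A2: add {1, 2} — 1 (Pursuer) has 1→7; 2 (Pursuer) has 2→7.
A3 = A2; e.g. 4 (Evader) can still go to 5. Fixed point.
From 1, successor 7 is in the attractor (rank 1); the other successor 4 is not.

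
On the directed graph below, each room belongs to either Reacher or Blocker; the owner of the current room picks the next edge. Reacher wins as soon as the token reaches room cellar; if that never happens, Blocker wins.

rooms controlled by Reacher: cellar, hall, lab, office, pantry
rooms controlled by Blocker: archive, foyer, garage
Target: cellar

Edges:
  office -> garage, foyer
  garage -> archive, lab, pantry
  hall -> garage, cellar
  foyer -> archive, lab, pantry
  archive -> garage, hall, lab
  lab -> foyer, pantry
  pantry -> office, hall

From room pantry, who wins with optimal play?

A0 = {cellar}
A1: add {hall} — hall (Reacher) has hall→cellar.
A2: add {pantry} — pantry (Reacher) has pantry→hall.
pantry ∈ A2, so Reacher can force the target.

Reacher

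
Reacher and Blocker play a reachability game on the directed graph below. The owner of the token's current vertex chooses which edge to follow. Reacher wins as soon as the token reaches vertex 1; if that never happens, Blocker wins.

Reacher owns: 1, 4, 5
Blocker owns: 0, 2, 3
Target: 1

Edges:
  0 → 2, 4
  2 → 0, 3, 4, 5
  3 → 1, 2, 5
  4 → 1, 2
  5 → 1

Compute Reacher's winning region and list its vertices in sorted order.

A0 = {1}
A1: add {4, 5} — 4 (Reacher) has 4→1; 5 (Reacher) has 5→1.
A2 = A1; e.g. 0 (Blocker) can still go to 2. Fixed point.
Reacher's winning region = {1, 4, 5}.

1, 4, 5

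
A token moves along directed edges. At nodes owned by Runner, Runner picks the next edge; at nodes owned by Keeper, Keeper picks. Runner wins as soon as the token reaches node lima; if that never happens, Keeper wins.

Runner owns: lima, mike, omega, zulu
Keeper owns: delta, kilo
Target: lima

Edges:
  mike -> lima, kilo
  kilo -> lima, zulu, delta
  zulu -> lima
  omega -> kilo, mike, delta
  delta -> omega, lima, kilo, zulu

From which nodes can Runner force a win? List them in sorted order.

A0 = {lima}
A1: add {mike, zulu} — zulu (Runner) has zulu→lima; mike (Runner) has mike→lima.
A2: add {omega} — omega (Runner) has omega→mike.
A3 = A2; e.g. kilo (Keeper) can still go to delta. Fixed point.
Runner's winning region = {lima, mike, omega, zulu}.

lima, mike, omega, zulu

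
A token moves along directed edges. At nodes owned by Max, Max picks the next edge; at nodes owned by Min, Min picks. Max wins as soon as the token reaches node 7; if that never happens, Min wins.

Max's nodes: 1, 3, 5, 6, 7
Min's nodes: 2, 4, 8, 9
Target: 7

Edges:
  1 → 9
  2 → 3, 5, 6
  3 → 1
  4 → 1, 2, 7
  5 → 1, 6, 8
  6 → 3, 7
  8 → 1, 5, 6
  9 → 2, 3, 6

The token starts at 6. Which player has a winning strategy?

A0 = {7}
A1: add {6} — 6 (Max) has 6→7.
6 ∈ A1, so Max can force the target.

Max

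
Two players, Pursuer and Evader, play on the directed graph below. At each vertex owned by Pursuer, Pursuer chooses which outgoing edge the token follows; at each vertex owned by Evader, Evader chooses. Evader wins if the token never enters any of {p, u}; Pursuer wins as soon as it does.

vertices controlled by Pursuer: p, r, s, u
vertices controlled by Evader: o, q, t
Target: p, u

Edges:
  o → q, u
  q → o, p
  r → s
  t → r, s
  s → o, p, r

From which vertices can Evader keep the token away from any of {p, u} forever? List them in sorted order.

o, q

A0 = {p, u}
A1: add {s} — s (Pursuer) has s→p.
A2: add {r} — r (Pursuer) has r→s.
A3: add {t} — t (Evader): all of {r, s} already in.
A4 = A3; e.g. o (Evader) can still go to q. Fixed point.
Pursuer's attractor = {p, r, s, t, u}; Evader avoids the target exactly from the complement.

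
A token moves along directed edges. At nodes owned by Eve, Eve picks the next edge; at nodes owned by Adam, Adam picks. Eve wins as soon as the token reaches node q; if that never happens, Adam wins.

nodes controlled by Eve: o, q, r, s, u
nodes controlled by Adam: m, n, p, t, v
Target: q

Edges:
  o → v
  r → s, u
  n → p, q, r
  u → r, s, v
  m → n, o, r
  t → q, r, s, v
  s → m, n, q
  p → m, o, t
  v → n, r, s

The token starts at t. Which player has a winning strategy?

A0 = {q}
A1: add {s} — s (Eve) has s→q.
A2: add {r, u} — r (Eve) has r→s; u (Eve) has u→s.
A3 = A2; e.g. m (Adam) can still go to n. Fixed point.
t never enters the attractor, so Adam can avoid the target forever.

Adam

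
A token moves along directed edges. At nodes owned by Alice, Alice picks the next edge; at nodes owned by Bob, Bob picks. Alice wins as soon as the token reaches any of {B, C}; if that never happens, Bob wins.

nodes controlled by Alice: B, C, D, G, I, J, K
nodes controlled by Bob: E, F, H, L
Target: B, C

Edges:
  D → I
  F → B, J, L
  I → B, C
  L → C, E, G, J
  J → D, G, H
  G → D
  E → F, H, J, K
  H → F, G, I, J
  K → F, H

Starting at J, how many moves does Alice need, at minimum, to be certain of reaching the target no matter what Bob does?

3

A0 = {B, C}
A1: add {I} — I (Alice) has I→B.
A2: add {D} — D (Alice) has D→I.
A3: add {G, J} — G (Alice) has G→D; J (Alice) has J→D.
A4 = A3; e.g. E (Bob) can still go to F. Fixed point.
J enters the attractor at level 3, so Alice can force the target in 3 moves from there.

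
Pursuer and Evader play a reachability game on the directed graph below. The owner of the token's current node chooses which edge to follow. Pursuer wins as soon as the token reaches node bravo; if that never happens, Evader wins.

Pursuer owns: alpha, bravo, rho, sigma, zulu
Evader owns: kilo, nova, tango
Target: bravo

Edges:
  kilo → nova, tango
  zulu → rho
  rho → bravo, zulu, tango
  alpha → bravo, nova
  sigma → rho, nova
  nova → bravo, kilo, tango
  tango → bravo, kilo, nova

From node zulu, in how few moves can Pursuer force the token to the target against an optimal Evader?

2

A0 = {bravo}
A1: add {alpha, rho} — rho (Pursuer) has rho→bravo; alpha (Pursuer) has alpha→bravo.
A2: add {sigma, zulu} — zulu (Pursuer) has zulu→rho; sigma (Pursuer) has sigma→rho.
A3 = A2; e.g. kilo (Evader) can still go to nova. Fixed point.
zulu enters the attractor at level 2, so Pursuer can force the target in 2 moves from there.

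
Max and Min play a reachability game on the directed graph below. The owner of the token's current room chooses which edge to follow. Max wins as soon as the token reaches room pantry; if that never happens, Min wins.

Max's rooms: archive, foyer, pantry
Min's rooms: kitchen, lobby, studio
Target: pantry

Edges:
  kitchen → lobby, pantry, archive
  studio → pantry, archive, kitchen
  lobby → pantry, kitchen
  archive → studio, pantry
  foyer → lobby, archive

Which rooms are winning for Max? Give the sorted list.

archive, foyer, pantry

A0 = {pantry}
A1: add {archive} — archive (Max) has archive→pantry.
A2: add {foyer} — foyer (Max) has foyer→archive.
A3 = A2; e.g. studio (Min) can still go to kitchen. Fixed point.
Max's winning region = {archive, foyer, pantry}.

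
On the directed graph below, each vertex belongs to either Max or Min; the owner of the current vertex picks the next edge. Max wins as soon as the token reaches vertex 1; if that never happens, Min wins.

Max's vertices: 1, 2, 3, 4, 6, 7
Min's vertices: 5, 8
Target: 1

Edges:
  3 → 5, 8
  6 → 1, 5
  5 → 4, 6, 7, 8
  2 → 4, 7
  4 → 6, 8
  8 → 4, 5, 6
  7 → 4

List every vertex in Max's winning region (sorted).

1, 2, 4, 6, 7

A0 = {1}
A1: add {6} — 6 (Max) has 6→1.
A2: add {4} — 4 (Max) has 4→6.
A3: add {2, 7} — 2 (Max) has 2→4; 7 (Max) has 7→4.
A4 = A3; e.g. 3 (Max) has no edge into A3. Fixed point.
Max's winning region = {1, 2, 4, 6, 7}.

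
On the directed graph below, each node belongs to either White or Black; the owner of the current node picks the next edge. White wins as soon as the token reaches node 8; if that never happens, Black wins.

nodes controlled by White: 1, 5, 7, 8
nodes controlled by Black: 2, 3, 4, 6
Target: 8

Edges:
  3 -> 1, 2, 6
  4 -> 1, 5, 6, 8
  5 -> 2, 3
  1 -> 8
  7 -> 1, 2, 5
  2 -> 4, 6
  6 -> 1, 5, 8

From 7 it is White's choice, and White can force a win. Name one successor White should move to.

A0 = {8}
A1: add {1} — 1 (White) has 1→8.
A2: add {7} — 7 (White) has 7→1.
A3 = A2; e.g. 2 (Black) can still go to 4. Fixed point.
From 7, successor 1 is in the attractor (rank 1); the other successors 2, 5 are not.

1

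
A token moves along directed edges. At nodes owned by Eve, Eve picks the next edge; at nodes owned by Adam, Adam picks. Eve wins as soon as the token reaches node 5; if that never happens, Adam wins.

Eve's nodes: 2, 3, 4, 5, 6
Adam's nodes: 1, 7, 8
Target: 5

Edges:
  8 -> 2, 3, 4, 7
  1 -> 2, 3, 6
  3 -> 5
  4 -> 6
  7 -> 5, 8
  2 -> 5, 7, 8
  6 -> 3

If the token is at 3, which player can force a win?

A0 = {5}
A1: add {2, 3} — 2 (Eve) has 2→5; 3 (Eve) has 3→5.
3 ∈ A1, so Eve can force the target.

Eve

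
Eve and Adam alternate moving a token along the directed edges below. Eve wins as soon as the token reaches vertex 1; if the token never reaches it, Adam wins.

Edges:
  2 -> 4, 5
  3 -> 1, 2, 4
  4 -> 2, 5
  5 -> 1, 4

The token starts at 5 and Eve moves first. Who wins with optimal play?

Track states (vertex, player-to-move).
A0 = {(1,Eve), (1,Adam)}
A1: add {(3,Eve), (5,Eve)}.
(5,Eve) ∈ A1 ⇒ Eve forces the target.

Eve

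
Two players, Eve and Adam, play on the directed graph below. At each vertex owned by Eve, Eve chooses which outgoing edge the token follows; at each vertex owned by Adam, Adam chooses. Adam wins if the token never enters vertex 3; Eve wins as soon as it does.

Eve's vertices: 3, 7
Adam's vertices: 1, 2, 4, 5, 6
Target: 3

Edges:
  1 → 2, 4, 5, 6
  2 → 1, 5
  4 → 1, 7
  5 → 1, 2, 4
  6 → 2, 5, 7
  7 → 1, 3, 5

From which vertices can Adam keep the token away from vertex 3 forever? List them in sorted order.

A0 = {3}
A1: add {7} — 7 (Eve) has 7→3.
A2 = A1; e.g. 1 (Adam) can still go to 2. Fixed point.
Eve's attractor = {3, 7}; Adam avoids the target exactly from the complement.

1, 2, 4, 5, 6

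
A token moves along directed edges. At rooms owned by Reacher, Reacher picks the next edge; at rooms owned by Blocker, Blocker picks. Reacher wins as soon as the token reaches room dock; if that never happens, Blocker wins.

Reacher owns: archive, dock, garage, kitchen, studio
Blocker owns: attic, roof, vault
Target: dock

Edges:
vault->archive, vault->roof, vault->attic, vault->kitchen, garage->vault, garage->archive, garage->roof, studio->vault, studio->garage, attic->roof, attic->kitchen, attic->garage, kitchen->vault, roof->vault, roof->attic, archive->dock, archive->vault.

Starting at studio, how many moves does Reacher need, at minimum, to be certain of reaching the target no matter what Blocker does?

3

A0 = {dock}
A1: add {archive} — archive (Reacher) has archive→dock.
A2: add {garage} — garage (Reacher) has garage→archive.
A3: add {studio} — studio (Reacher) has studio→garage.
A4 = A3; e.g. vault (Blocker) can still go to roof. Fixed point.
studio enters the attractor at level 3, so Reacher can force the target in 3 moves from there.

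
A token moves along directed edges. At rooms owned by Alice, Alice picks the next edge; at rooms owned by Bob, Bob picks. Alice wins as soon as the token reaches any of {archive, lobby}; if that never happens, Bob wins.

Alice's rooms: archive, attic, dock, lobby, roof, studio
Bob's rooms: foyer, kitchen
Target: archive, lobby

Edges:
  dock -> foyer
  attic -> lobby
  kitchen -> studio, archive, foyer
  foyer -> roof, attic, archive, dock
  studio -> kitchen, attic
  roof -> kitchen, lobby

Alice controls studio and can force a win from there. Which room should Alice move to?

A0 = {archive, lobby}
A1: add {attic, roof} — roof (Alice) has roof→lobby; attic (Alice) has attic→lobby.
A2: add {studio} — studio (Alice) has studio→attic.
A3 = A2; e.g. kitchen (Bob) can still go to foyer. Fixed point.
From studio, successor attic is in the attractor (rank 1); the other successor kitchen is not.

attic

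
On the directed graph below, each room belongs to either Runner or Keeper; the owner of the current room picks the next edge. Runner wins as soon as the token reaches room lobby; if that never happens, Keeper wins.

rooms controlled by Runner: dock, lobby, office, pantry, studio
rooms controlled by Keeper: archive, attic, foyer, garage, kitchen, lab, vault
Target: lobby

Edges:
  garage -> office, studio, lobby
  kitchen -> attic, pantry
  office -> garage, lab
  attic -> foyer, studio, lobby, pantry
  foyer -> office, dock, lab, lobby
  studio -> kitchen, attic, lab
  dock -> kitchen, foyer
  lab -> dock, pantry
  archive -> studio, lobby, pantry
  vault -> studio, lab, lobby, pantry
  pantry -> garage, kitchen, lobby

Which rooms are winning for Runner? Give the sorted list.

lobby, pantry

A0 = {lobby}
A1: add {pantry} — pantry (Runner) has pantry→lobby.
A2 = A1; e.g. garage (Keeper) can still go to office. Fixed point.
Runner's winning region = {lobby, pantry}.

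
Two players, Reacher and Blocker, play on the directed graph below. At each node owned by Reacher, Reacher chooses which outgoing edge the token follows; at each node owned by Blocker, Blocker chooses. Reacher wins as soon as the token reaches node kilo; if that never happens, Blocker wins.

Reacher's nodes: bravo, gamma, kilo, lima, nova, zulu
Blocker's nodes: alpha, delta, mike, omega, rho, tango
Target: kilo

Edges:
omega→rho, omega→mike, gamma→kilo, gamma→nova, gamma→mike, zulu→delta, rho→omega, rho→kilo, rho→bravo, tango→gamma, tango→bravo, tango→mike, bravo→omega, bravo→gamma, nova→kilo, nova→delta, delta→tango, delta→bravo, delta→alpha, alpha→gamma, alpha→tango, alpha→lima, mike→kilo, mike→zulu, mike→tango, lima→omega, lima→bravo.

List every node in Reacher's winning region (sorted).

A0 = {kilo}
A1: add {gamma, nova} — gamma (Reacher) has gamma→kilo; nova (Reacher) has nova→kilo.
A2: add {bravo} — bravo (Reacher) has bravo→gamma.
A3: add {lima} — lima (Reacher) has lima→bravo.
A4 = A3; e.g. omega (Blocker) can still go to rho. Fixed point.
Reacher's winning region = {bravo, gamma, kilo, lima, nova}.

bravo, gamma, kilo, lima, nova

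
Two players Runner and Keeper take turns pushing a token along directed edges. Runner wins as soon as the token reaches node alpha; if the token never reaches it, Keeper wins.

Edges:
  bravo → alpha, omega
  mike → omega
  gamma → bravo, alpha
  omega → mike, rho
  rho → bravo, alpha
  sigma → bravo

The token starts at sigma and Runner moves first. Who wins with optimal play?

Runner

Track states (vertex, player-to-move).
A0 = {(alpha,Runner), (alpha,Keeper)}
A1: add {(bravo,Runner), (gamma,Runner), (rho,Runner)}.
A2: add {(gamma,Keeper), (rho,Keeper), (sigma,Keeper)}.
A3: add {(omega,Runner)}.
A4: add {(bravo,Keeper), (mike,Keeper)}.
A5: add {(sigma,Runner)}.
(sigma,Runner) ∈ A5 ⇒ Runner forces the target.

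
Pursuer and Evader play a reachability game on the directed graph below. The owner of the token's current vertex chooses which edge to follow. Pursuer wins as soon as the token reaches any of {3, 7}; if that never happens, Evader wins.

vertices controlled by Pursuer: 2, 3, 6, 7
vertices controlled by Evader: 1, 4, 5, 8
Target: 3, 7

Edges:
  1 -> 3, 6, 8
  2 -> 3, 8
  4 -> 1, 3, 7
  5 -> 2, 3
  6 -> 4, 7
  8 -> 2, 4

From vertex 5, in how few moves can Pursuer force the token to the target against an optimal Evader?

A0 = {3, 7}
A1: add {2, 6} — 2 (Pursuer) has 2→3; 6 (Pursuer) has 6→7.
A2: add {5} — 5 (Evader): all of {2, 3} already in.
A3 = A2; e.g. 1 (Evader) can still go to 8. Fixed point.
5 enters the attractor at level 2, so Pursuer can force the target in 2 moves from there.

2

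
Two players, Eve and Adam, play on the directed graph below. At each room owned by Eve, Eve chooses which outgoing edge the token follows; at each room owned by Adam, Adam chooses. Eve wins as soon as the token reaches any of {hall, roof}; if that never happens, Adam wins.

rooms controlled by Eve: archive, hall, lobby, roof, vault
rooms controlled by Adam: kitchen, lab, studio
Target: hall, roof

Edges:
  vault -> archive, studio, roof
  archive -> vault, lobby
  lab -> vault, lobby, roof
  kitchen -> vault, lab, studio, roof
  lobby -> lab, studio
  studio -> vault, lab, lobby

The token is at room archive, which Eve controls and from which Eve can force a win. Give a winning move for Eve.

A0 = {hall, roof}
A1: add {vault} — vault (Eve) has vault→roof.
A2: add {archive} — archive (Eve) has archive→vault.
A3 = A2; e.g. lab (Adam) can still go to lobby. Fixed point.
From archive, successor vault is in the attractor (rank 1); the other successor lobby is not.

vault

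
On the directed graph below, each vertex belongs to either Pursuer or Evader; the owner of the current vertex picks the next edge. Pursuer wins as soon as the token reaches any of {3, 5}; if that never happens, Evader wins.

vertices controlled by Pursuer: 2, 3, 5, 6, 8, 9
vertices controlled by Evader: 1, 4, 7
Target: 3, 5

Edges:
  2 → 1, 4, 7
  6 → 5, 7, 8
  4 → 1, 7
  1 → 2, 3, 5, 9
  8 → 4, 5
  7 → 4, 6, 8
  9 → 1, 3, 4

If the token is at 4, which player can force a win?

Evader

A0 = {3, 5}
A1: add {6, 8, 9} — 6 (Pursuer) has 6→5; 8 (Pursuer) has 8→5; 9 (Pursuer) has 9→3.
A2 = A1; e.g. 1 (Evader) can still go to 2. Fixed point.
4 never enters the attractor, so Evader can avoid the target forever.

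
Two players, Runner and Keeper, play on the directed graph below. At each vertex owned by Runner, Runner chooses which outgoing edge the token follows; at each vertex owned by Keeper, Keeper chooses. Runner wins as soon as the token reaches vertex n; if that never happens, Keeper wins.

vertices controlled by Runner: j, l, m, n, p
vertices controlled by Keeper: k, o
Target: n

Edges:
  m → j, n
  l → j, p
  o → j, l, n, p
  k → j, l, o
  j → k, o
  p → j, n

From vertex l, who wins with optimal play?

A0 = {n}
A1: add {m, p} — m (Runner) has m→n; p (Runner) has p→n.
A2: add {l} — l (Runner) has l→p.
A3 = A2; e.g. j (Runner) has no edge into A2. Fixed point.
l ∈ A2, so Runner can force the target.

Runner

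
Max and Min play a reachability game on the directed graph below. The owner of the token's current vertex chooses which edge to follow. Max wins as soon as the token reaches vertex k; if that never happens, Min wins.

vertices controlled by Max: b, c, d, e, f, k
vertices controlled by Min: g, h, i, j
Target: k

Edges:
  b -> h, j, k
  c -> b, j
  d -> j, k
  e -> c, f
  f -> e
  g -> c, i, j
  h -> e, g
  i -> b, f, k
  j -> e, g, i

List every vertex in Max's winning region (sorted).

A0 = {k}
A1: add {b, d} — b (Max) has b→k; d (Max) has d→k.
A2: add {c} — c (Max) has c→b.
A3: add {e} — e (Max) has e→c.
A4: add {f} — f (Max) has f→e.
A5: add {i} — i (Min): all of {b, f, k} already in.
A6 = A5; e.g. g (Min) can still go to j. Fixed point.
Max's winning region = {b, c, d, e, f, i, k}.

b, c, d, e, f, i, k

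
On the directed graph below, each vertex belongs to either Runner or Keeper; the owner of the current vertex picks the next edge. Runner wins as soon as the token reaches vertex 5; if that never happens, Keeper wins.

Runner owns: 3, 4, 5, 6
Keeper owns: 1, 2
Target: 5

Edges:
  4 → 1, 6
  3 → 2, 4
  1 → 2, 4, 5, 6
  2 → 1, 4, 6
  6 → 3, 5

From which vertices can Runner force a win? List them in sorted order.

A0 = {5}
A1: add {6} — 6 (Runner) has 6→5.
A2: add {4} — 4 (Runner) has 4→6.
A3: add {3} — 3 (Runner) has 3→4.
A4 = A3; e.g. 1 (Keeper) can still go to 2. Fixed point.
Runner's winning region = {3, 4, 5, 6}.

3, 4, 5, 6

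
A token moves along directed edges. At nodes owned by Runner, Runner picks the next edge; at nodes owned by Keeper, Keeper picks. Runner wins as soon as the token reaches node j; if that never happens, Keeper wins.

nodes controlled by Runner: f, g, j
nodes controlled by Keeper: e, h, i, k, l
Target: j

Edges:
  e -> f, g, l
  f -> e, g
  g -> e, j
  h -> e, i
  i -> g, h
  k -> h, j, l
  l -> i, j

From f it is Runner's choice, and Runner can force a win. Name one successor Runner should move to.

A0 = {j}
A1: add {g} — g (Runner) has g→j.
A2: add {f} — f (Runner) has f→g.
A3 = A2; e.g. e (Keeper) can still go to l. Fixed point.
From f, successor g is in the attractor (rank 1); the other successor e is not.

g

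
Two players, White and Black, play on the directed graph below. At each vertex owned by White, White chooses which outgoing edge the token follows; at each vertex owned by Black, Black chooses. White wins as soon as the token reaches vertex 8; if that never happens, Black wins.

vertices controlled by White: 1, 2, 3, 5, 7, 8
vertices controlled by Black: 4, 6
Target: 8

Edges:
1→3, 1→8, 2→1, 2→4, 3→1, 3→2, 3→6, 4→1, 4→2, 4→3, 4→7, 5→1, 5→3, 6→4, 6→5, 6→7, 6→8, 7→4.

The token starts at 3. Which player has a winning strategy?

A0 = {8}
A1: add {1} — 1 (White) has 1→8.
A2: add {2, 3, 5} — 2 (White) has 2→1; 3 (White) has 3→1; 5 (White) has 5→1.
A3 = A2; e.g. 4 (Black) can still go to 7. Fixed point.
3 ∈ A2, so White can force the target.

White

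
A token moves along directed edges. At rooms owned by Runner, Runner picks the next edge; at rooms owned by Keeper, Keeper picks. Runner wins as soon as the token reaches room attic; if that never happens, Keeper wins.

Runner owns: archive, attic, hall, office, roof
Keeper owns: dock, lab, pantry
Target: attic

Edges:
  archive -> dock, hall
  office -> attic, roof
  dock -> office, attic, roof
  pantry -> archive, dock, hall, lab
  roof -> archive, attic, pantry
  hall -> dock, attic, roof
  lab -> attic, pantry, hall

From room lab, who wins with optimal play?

Keeper

A0 = {attic}
A1: add {hall, office, roof} — office (Runner) has office→attic; roof (Runner) has roof→attic; hall (Runner) has hall→attic.
A2: add {archive, dock} — archive (Runner) has archive→hall; dock (Keeper): all of {office, attic, roof} already in.
A3 = A2; e.g. pantry (Keeper) can still go to lab. Fixed point.
lab never enters the attractor, so Keeper can avoid the target forever.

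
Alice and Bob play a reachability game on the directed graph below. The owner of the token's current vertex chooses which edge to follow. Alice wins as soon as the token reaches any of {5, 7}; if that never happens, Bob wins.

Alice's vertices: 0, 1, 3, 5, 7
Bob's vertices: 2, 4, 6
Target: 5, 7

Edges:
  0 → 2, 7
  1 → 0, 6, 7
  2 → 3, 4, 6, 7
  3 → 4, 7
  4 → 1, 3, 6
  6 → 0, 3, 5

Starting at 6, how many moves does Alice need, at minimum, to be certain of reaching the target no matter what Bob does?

A0 = {5, 7}
A1: add {0, 1, 3} — 0 (Alice) has 0→7; 1 (Alice) has 1→7; 3 (Alice) has 3→7.
A2: add {6} — 6 (Bob): all of {0, 3, 5} already in.
6 enters the attractor at level 2, so Alice can force the target in 2 moves from there.

2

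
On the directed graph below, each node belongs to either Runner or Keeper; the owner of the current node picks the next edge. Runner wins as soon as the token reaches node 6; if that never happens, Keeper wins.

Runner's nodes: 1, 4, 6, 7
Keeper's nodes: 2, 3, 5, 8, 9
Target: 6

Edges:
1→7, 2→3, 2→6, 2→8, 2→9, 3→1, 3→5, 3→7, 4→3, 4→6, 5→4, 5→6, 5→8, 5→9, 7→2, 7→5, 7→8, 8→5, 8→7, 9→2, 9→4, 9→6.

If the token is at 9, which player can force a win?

Keeper

A0 = {6}
A1: add {4} — 4 (Runner) has 4→6.
A2 = A1; e.g. 1 (Runner) has no edge into A1. Fixed point.
9 never enters the attractor, so Keeper can avoid the target forever.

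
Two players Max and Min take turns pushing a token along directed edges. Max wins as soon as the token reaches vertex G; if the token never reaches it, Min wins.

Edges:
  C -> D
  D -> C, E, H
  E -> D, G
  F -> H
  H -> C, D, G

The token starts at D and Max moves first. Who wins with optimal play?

Track states (vertex, player-to-move).
A0 = {(G,Max), (G,Min)}
A1: add {(E,Max), (H,Max)}.
A2: add {(F,Min)}.
A3 = A2; e.g. (C,Max) stays out. (D,Max) never enters ⇒ Min avoids the target.

Min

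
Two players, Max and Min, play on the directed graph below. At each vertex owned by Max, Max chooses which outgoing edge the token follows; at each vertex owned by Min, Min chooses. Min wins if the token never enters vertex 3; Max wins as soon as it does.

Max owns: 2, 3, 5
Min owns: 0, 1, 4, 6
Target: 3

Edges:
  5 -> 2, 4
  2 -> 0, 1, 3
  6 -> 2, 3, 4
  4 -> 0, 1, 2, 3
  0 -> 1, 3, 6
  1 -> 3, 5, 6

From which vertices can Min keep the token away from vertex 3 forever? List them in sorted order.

0, 1, 4, 6

A0 = {3}
A1: add {2} — 2 (Max) has 2→3.
A2: add {5} — 5 (Max) has 5→2.
A3 = A2; e.g. 0 (Min) can still go to 1. Fixed point.
Max's attractor = {2, 3, 5}; Min avoids the target exactly from the complement.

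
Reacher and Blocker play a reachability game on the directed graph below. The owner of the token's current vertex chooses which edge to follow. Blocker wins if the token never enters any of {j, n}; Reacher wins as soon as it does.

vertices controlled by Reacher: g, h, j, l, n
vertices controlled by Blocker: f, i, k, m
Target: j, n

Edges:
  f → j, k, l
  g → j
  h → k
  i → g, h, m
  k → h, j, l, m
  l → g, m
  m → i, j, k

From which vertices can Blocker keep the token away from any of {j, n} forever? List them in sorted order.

f, h, i, k, m

A0 = {j, n}
A1: add {g} — g (Reacher) has g→j.
A2: add {l} — l (Reacher) has l→g.
A3 = A2; e.g. f (Blocker) can still go to k. Fixed point.
Reacher's attractor = {g, j, l, n}; Blocker avoids the target exactly from the complement.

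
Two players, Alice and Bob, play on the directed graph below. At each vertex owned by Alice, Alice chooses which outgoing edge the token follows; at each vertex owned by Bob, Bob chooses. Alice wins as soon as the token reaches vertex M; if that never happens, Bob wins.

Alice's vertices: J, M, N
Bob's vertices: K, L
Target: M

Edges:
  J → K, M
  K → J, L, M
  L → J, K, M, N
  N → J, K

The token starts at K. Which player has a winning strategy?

Bob

A0 = {M}
A1: add {J} — J (Alice) has J→M.
A2: add {N} — N (Alice) has N→J.
A3 = A2; e.g. K (Bob) can still go to L. Fixed point.
K never enters the attractor, so Bob can avoid the target forever.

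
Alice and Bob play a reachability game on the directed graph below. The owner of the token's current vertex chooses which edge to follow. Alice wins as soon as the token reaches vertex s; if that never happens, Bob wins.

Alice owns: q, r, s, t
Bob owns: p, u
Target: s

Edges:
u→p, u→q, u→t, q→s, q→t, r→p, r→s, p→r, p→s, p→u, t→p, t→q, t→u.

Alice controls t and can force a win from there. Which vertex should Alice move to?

q

A0 = {s}
A1: add {q, r} — q (Alice) has q→s; r (Alice) has r→s.
A2: add {t} — t (Alice) has t→q.
A3 = A2; e.g. p (Bob) can still go to u. Fixed point.
From t, successor q is in the attractor (rank 1); the other successors p, u are not.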